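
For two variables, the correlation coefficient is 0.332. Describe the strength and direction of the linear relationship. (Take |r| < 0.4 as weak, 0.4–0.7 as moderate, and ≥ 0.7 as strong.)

weak positive

r = 0.332 > 0 so the relationship is positive.
|r| = 0.332, which falls in the weak range.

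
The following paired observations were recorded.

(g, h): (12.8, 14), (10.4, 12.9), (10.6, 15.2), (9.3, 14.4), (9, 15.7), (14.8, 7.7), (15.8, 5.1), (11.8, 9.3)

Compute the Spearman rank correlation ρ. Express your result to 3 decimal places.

Rank g: 6, 3, 4, 2, 1, 7, 8, 5
Rank h: 5, 4, 7, 6, 8, 2, 1, 3
d = rank(g) − rank(h): 1, -1, -3, -4, -7, 5, 7, 2; Σd² = 154
ρ = 1 − 6Σd² / [n(n²−1)] = 1 − 6×154 / (8×63) = 1 − 924/504 ≈ -0.833

-0.833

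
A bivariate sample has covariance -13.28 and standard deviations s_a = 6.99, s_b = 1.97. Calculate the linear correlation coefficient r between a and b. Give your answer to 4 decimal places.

r = Cov(a,b) / (s_a · s_b) = -13.28 / (6.99 × 1.97)
  = -13.28 / 13.7703 ≈ -0.9644

-0.9644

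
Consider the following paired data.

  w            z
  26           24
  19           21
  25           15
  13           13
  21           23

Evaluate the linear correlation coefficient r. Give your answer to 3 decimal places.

0.518

n = 5, Σw = 104, Σz = 96, Σw² = 2272, Σz² = 1940, Σwz = 2050
nΣwz − ΣwΣz = 10250 − 9984 = 266
nΣw² − (Σw)² = 11360 − 10816 = 544; nΣz² − (Σz)² = 9700 − 9216 = 484
r = 266 / √(544 × 484) = 266 / 513.1238 ≈ 0.518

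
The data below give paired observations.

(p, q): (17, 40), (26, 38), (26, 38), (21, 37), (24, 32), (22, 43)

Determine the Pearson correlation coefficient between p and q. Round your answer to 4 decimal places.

n = 6, Σp = 136, Σq = 228, Σp² = 3142, Σq² = 8730, Σpq = 5147
nΣpq − ΣpΣq = 30882 − 31008 = -126
nΣp² − (Σp)² = 18852 − 18496 = 356; nΣq² − (Σq)² = 52380 − 51984 = 396
r = -126 / √(356 × 396) = -126 / 375.4677 ≈ -0.3356

-0.3356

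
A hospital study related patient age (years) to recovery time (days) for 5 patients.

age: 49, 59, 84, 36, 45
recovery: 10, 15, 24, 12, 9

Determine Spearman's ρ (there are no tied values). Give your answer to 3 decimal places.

0.700

Rank age: 3, 4, 5, 1, 2
Rank recovery: 2, 4, 5, 3, 1
d = rank(age) − rank(recovery): 1, 0, 0, -2, 1; Σd² = 6
ρ = 1 − 6Σd² / [n(n²−1)] = 1 − 6×6 / (5×24) = 1 − 36/120 ≈ 0.700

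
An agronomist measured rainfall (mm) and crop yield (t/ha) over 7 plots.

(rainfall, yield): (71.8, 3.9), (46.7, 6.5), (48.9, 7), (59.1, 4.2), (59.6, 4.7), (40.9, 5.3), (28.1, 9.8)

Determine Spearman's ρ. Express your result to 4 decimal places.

Rank rainfall: 7, 3, 4, 5, 6, 2, 1
Rank yield: 1, 5, 6, 2, 3, 4, 7
d = rank(rainfall) − rank(yield): 6, -2, -2, 3, 3, -2, -6; Σd² = 102
ρ = 1 − 6Σd² / [n(n²−1)] = 1 − 6×102 / (7×48) = 1 − 612/336 ≈ -0.8214

-0.8214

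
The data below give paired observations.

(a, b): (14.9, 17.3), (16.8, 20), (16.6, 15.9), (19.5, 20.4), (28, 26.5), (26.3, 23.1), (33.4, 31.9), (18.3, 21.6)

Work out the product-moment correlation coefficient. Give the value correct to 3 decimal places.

n = 8, Σa = 173.8, Σb = 176.7, Σa² = 4086.2, Σb² = 4088.29, Σab = 4065.78
nΣab − ΣaΣb = 32526.24 − 30710.46 = 1815.78
nΣa² − (Σa)² = 32689.6 − 30206.44 = 2483.16; nΣb² − (Σb)² = 32706.32 − 31222.89 = 1483.43
r = 1815.78 / √(2483.16 × 1483.43) = 1815.78 / 1919.2691 ≈ 0.946

0.946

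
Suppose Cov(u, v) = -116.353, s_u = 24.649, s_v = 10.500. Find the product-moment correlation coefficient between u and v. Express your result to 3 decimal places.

-0.450

r = Cov(u,v) / (s_u · s_v) = -116.353 / (24.649 × 10.500)
  = -116.353 / 258.8145 ≈ -0.450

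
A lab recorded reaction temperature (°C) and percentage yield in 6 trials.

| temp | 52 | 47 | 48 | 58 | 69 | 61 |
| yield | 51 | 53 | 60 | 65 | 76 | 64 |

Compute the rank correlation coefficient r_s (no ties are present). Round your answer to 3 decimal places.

Rank temp: 3, 1, 2, 4, 6, 5
Rank yield: 1, 2, 3, 5, 6, 4
d = rank(temp) − rank(yield): 2, -1, -1, -1, 0, 1; Σd² = 8
ρ = 1 − 6Σd² / [n(n²−1)] = 1 − 6×8 / (6×35) = 1 − 48/210 ≈ 0.771

0.771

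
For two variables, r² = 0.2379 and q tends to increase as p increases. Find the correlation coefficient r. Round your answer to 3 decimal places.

|r| = √0.2379 = 0.488
The association is positive, so r = 0.488.

0.488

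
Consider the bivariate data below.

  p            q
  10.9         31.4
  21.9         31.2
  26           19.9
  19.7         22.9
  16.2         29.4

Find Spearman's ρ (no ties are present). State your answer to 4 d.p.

-0.7000

Rank p: 1, 4, 5, 3, 2
Rank q: 5, 4, 1, 2, 3
d = rank(p) − rank(q): -4, 0, 4, 1, -1; Σd² = 34
ρ = 1 − 6Σd² / [n(n²−1)] = 1 − 6×34 / (5×24) = 1 − 204/120 ≈ -0.7000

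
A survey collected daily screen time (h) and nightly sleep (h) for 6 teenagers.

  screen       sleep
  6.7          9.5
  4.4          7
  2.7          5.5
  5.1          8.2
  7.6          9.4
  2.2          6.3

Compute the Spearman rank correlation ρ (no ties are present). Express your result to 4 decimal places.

Rank screen: 5, 3, 2, 4, 6, 1
Rank sleep: 6, 3, 1, 4, 5, 2
d = rank(screen) − rank(sleep): -1, 0, 1, 0, 1, -1; Σd² = 4
ρ = 1 − 6Σd² / [n(n²−1)] = 1 − 6×4 / (6×35) = 1 − 24/210 ≈ 0.8857

0.8857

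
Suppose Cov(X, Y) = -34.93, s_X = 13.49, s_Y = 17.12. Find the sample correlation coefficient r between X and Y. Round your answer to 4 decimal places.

-0.1512

r = Cov(X,Y) / (s_X · s_Y) = -34.93 / (13.49 × 17.12)
  = -34.93 / 230.9488 ≈ -0.1512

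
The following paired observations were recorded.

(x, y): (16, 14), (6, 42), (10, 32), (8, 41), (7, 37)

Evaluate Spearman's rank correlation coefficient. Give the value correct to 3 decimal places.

Rank x: 5, 1, 4, 3, 2
Rank y: 1, 5, 2, 4, 3
d = rank(x) − rank(y): 4, -4, 2, -1, -1; Σd² = 38
ρ = 1 − 6Σd² / [n(n²−1)] = 1 − 6×38 / (5×24) = 1 − 228/120 ≈ -0.900

-0.900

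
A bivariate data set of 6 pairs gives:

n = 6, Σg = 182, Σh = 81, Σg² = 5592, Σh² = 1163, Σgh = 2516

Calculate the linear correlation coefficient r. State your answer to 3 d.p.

r = (nΣgh − ΣgΣh) / √[(nΣg² − (Σg)²)(nΣh² − (Σh)²)]
Numerator: 6×2516 − 182×81 = 354
Denominator: √[(33552 − 33124)(6978 − 6561)] = √[428 × 417] = 422.4642
r = 354 / 422.4642 ≈ 0.838

0.838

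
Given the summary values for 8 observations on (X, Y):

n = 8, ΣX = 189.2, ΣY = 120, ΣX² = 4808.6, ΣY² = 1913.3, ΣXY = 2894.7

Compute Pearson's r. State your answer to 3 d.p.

0.291

r = (nΣXY − ΣXΣY) / √[(nΣX² − (ΣX)²)(nΣY² − (ΣY)²)]
Numerator: 8×2894.7 − 189.2×120 = 453.6
Denominator: √[(38468.8 − 35796.64)(15306.4 − 14400)] = √[2672.16 × 906.4] = 1556.2923
r = 453.6 / 1556.2923 ≈ 0.291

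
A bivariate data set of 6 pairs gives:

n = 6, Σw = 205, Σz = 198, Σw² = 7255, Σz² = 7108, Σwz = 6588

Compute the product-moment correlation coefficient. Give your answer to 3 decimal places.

r = (nΣwz − ΣwΣz) / √[(nΣw² − (Σw)²)(nΣz² − (Σz)²)]
Numerator: 6×6588 − 205×198 = -1062
Denominator: √[(43530 − 42025)(42648 − 39204)] = √[1505 × 3444] = 2276.6686
r = -1062 / 2276.6686 ≈ -0.466

-0.466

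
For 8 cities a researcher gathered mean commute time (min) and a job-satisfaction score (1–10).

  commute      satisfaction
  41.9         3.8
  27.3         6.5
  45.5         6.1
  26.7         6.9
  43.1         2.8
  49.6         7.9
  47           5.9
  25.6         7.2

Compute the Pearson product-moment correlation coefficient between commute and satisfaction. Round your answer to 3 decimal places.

-0.271

n = 8, Σx = 306.7, Σy = 47.1, Σx² = 12466.17, Σy² = 298.41, Σxy = 1772.59
nΣxy − ΣxΣy = 14180.72 − 14445.57 = -264.85
nΣx² − (Σx)² = 99729.36 − 94064.89 = 5664.47; nΣy² − (Σy)² = 2387.28 − 2218.41 = 168.87
r = -264.85 / √(5664.47 × 168.87) = -264.85 / 978.0384 ≈ -0.271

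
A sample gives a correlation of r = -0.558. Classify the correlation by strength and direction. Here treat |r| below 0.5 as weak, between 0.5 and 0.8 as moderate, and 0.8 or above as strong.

r = -0.558 < 0 so the relationship is negative.
|r| = 0.558, which falls in the moderate range.

moderate negative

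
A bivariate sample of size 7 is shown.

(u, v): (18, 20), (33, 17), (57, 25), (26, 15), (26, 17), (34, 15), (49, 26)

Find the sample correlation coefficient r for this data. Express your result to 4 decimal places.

n = 7, Σu = 243, Σv = 135, Σu² = 9571, Σv² = 2729, Σuv = 4962
nΣuv − ΣuΣv = 34734 − 32805 = 1929
nΣu² − (Σu)² = 66997 − 59049 = 7948; nΣv² − (Σv)² = 19103 − 18225 = 878
r = 1929 / √(7948 × 878) = 1929 / 2641.6555 ≈ 0.7302

0.7302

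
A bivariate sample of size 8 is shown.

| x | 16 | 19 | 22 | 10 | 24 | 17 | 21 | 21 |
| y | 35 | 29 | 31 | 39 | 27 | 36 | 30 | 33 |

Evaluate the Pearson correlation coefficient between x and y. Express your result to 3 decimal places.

n = 8, Σx = 150, Σy = 260, Σx² = 2948, Σy² = 8562, Σxy = 4766
nΣxy − ΣxΣy = 38128 − 39000 = -872
nΣx² − (Σx)² = 23584 − 22500 = 1084; nΣy² − (Σy)² = 68496 − 67600 = 896
r = -872 / √(1084 × 896) = -872 / 985.5273 ≈ -0.885

-0.885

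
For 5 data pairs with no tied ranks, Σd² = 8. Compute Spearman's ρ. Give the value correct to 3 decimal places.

ρ = 1 − 6Σd² / [n(n²−1)] = 1 − 6×8 / (5×24)
  = 1 − 48/120 = 1 − 0.4000 ≈ 0.600

0.600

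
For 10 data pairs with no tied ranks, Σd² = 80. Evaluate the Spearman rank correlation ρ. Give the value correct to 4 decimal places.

ρ = 1 − 6Σd² / [n(n²−1)] = 1 − 6×80 / (10×99)
  = 1 − 480/990 = 1 − 0.48485 ≈ 0.5152

0.5152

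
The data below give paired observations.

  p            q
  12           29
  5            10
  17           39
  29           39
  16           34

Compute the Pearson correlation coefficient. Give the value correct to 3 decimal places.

0.831

n = 5, Σp = 79, Σq = 151, Σp² = 1555, Σq² = 5139, Σpq = 2736
nΣpq − ΣpΣq = 13680 − 11929 = 1751
nΣp² − (Σp)² = 7775 − 6241 = 1534; nΣq² − (Σq)² = 25695 − 22801 = 2894
r = 1751 / √(1534 × 2894) = 1751 / 2106.9874 ≈ 0.831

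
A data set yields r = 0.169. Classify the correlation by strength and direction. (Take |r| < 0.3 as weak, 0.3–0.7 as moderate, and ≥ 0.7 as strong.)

r = 0.169 > 0 so the relationship is positive.
|r| = 0.169, which falls in the weak range.

weak positive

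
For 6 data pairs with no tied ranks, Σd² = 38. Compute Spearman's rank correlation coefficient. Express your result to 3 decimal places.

ρ = 1 − 6Σd² / [n(n²−1)] = 1 − 6×38 / (6×35)
  = 1 − 228/210 = 1 − 1.0857 ≈ -0.086

-0.086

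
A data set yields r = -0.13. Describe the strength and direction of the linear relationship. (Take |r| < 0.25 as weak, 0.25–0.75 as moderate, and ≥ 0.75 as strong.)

weak negative

r = -0.13 < 0 so the relationship is negative.
|r| = 0.13, which falls in the weak range.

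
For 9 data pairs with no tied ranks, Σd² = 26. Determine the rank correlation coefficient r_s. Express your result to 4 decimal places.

ρ = 1 − 6Σd² / [n(n²−1)] = 1 − 6×26 / (9×80)
  = 1 − 156/720 = 1 − 0.21667 ≈ 0.7833

0.7833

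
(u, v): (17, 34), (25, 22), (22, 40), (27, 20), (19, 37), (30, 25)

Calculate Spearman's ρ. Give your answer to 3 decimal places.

Rank u: 1, 4, 3, 5, 2, 6
Rank v: 4, 2, 6, 1, 5, 3
d = rank(u) − rank(v): -3, 2, -3, 4, -3, 3; Σd² = 56
ρ = 1 − 6Σd² / [n(n²−1)] = 1 − 6×56 / (6×35) = 1 − 336/210 ≈ -0.600

-0.600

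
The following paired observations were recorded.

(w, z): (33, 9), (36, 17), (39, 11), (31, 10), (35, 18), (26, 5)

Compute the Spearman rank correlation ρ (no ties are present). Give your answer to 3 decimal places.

0.714

Rank w: 3, 5, 6, 2, 4, 1
Rank z: 2, 5, 4, 3, 6, 1
d = rank(w) − rank(z): 1, 0, 2, -1, -2, 0; Σd² = 10
ρ = 1 − 6Σd² / [n(n²−1)] = 1 − 6×10 / (6×35) = 1 − 60/210 ≈ 0.714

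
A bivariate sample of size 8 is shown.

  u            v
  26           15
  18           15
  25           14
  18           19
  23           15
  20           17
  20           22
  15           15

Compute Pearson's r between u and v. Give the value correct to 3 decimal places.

-0.284

n = 8, Σu = 165, Σv = 132, Σu² = 3503, Σv² = 2230, Σuv = 2702
nΣuv − ΣuΣv = 21616 − 21780 = -164
nΣu² − (Σu)² = 28024 − 27225 = 799; nΣv² − (Σv)² = 17840 − 17424 = 416
r = -164 / √(799 × 416) = -164 / 576.5275 ≈ -0.284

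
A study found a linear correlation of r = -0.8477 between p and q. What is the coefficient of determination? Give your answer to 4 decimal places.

0.7186

r² = (-0.8477)² = 0.7186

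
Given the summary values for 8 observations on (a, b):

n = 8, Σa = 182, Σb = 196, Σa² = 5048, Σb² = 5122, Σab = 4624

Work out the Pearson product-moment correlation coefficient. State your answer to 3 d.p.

0.306

r = (nΣab − ΣaΣb) / √[(nΣa² − (Σa)²)(nΣb² − (Σb)²)]
Numerator: 8×4624 − 182×196 = 1320
Denominator: √[(40384 − 33124)(40976 − 38416)] = √[7260 × 2560] = 4311.1019
r = 1320 / 4311.1019 ≈ 0.306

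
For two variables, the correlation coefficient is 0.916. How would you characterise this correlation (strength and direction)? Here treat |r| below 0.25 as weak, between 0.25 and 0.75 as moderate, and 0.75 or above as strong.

strong positive

r = 0.916 > 0 so the relationship is positive.
|r| = 0.916, which falls in the strong range.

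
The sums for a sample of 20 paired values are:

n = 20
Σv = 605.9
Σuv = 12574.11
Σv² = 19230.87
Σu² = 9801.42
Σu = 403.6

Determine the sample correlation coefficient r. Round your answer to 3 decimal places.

0.288

r = (nΣuv − ΣuΣv) / √[(nΣu² − (Σu)²)(nΣv² − (Σv)²)]
Numerator: 20×12574.11 − 403.6×605.9 = 6940.96
Denominator: √[(196028.4 − 162892.96)(384617.4 − 367114.81)] = √[33135.44 × 17502.59] = 24082.2761
r = 6940.96 / 24082.2761 ≈ 0.288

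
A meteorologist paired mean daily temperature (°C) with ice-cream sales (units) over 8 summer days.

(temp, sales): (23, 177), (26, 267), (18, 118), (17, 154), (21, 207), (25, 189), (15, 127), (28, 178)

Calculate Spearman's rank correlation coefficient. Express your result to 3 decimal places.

Rank temp: 5, 7, 3, 2, 4, 6, 1, 8
Rank sales: 4, 8, 1, 3, 7, 6, 2, 5
d = rank(temp) − rank(sales): 1, -1, 2, -1, -3, 0, -1, 3; Σd² = 26
ρ = 1 − 6Σd² / [n(n²−1)] = 1 − 6×26 / (8×63) = 1 − 156/504 ≈ 0.690

0.690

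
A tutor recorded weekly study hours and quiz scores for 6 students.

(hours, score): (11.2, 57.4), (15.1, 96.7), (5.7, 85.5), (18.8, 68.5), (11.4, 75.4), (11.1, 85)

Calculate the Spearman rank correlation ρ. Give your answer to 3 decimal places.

-0.200

Rank hours: 3, 5, 1, 6, 4, 2
Rank score: 1, 6, 5, 2, 3, 4
d = rank(hours) − rank(score): 2, -1, -4, 4, 1, -2; Σd² = 42
ρ = 1 − 6Σd² / [n(n²−1)] = 1 − 6×42 / (6×35) = 1 − 252/210 ≈ -0.200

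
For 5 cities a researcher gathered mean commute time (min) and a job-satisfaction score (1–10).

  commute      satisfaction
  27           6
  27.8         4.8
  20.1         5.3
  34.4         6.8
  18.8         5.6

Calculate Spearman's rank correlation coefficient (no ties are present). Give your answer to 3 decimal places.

Rank commute: 3, 4, 2, 5, 1
Rank satisfaction: 4, 1, 2, 5, 3
d = rank(commute) − rank(satisfaction): -1, 3, 0, 0, -2; Σd² = 14
ρ = 1 − 6Σd² / [n(n²−1)] = 1 − 6×14 / (5×24) = 1 − 84/120 ≈ 0.300

0.300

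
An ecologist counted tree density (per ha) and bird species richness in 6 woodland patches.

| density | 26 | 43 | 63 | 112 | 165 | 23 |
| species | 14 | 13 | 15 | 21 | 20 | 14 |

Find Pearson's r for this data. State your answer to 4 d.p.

0.8931

n = 6, Σx = 432, Σy = 97, Σx² = 46792, Σy² = 1627, Σxy = 7842
nΣxy − ΣxΣy = 47052 − 41904 = 5148
nΣx² − (Σx)² = 280752 − 186624 = 94128; nΣy² − (Σy)² = 9762 − 9409 = 353
r = 5148 / √(94128 × 353) = 5148 / 5764.3026 ≈ 0.8931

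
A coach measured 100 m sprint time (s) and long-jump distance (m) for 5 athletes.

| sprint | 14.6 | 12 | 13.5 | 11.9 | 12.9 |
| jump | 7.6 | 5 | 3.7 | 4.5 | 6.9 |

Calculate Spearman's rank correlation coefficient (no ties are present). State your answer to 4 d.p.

Rank sprint: 5, 2, 4, 1, 3
Rank jump: 5, 3, 1, 2, 4
d = rank(sprint) − rank(jump): 0, -1, 3, -1, -1; Σd² = 12
ρ = 1 − 6Σd² / [n(n²−1)] = 1 − 6×12 / (5×24) = 1 − 72/120 ≈ 0.4000

0.4000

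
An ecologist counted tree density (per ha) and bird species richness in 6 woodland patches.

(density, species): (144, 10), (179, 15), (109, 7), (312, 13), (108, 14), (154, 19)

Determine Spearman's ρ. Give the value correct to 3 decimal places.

0.314

Rank density: 3, 5, 2, 6, 1, 4
Rank species: 2, 5, 1, 3, 4, 6
d = rank(density) − rank(species): 1, 0, 1, 3, -3, -2; Σd² = 24
ρ = 1 − 6Σd² / [n(n²−1)] = 1 − 6×24 / (6×35) = 1 − 144/210 ≈ 0.314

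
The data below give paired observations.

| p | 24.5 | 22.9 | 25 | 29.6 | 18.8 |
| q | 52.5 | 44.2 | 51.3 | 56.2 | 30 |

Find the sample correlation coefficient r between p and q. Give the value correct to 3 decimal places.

n = 5, Σp = 120.8, Σq = 234.2, Σp² = 2979.26, Σq² = 11400.02, Σpq = 5808.45
nΣpq − ΣpΣq = 29042.25 − 28291.36 = 750.89
nΣp² − (Σp)² = 14896.3 − 14592.64 = 303.66; nΣq² − (Σq)² = 57000.1 − 54849.64 = 2150.46
r = 750.89 / √(303.66 × 2150.46) = 750.89 / 808.0895 ≈ 0.929

0.929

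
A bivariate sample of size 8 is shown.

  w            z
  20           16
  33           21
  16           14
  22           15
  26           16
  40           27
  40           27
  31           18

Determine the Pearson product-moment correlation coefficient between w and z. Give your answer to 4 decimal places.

n = 8, Σw = 228, Σz = 154, Σw² = 7066, Σz² = 3156, Σwz = 4701
nΣwz − ΣwΣz = 37608 − 35112 = 2496
nΣw² − (Σw)² = 56528 − 51984 = 4544; nΣz² − (Σz)² = 25248 − 23716 = 1532
r = 2496 / √(4544 × 1532) = 2496 / 2638.4480 ≈ 0.9460

0.9460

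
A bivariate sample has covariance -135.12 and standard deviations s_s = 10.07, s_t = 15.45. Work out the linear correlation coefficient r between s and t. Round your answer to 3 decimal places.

r = Cov(s,t) / (s_s · s_t) = -135.12 / (10.07 × 15.45)
  = -135.12 / 155.5815 ≈ -0.868

-0.868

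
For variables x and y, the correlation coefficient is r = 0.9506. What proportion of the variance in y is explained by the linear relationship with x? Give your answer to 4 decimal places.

r² = (0.9506)² = 0.9036

0.9036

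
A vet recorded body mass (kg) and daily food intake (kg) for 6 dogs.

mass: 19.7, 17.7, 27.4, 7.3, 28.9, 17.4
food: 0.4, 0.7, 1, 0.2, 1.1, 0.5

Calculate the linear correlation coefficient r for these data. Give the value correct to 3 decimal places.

0.921

n = 6, Σx = 118.4, Σy = 3.9, Σx² = 2643.4, Σy² = 3.15, Σxy = 89.62
nΣxy − ΣxΣy = 537.72 − 461.76 = 75.96
nΣx² − (Σx)² = 15860.4 − 14018.56 = 1841.84; nΣy² − (Σy)² = 18.9 − 15.21 = 3.69
r = 75.96 / √(1841.84 × 3.69) = 75.96 / 82.4402 ≈ 0.921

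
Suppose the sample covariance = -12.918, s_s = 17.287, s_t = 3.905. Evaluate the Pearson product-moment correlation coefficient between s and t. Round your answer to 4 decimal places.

r = Cov(s,t) / (s_s · s_t) = -12.918 / (17.287 × 3.905)
  = -12.918 / 67.5057 ≈ -0.1914

-0.1914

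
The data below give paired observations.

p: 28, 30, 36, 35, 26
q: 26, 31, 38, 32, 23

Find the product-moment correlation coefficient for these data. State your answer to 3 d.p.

0.931

n = 5, Σp = 155, Σq = 150, Σp² = 4881, Σq² = 4634, Σpq = 4744
nΣpq − ΣpΣq = 23720 − 23250 = 470
nΣp² − (Σp)² = 24405 − 24025 = 380; nΣq² − (Σq)² = 23170 − 22500 = 670
r = 470 / √(380 × 670) = 470 / 504.5790 ≈ 0.931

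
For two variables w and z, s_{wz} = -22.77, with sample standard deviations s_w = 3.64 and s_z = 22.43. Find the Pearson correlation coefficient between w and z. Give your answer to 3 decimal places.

-0.279

r = Cov(w,z) / (s_w · s_z) = -22.77 / (3.64 × 22.43)
  = -22.77 / 81.6452 ≈ -0.279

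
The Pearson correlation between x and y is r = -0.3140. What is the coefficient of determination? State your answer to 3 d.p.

r² = (-0.3140)² = 0.099

0.099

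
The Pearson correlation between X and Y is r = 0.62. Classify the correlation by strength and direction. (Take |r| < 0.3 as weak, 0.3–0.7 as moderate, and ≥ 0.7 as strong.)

r = 0.62 > 0 so the relationship is positive.
|r| = 0.62, which falls in the moderate range.

moderate positive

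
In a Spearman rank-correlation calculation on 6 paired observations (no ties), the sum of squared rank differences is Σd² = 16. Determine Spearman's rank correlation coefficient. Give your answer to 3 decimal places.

0.543

ρ = 1 − 6Σd² / [n(n²−1)] = 1 − 6×16 / (6×35)
  = 1 − 96/210 = 1 − 0.4571 ≈ 0.543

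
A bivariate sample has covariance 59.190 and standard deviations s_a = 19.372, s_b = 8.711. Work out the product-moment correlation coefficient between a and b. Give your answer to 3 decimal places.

0.351

r = Cov(a,b) / (s_a · s_b) = 59.190 / (19.372 × 8.711)
  = 59.190 / 168.7495 ≈ 0.351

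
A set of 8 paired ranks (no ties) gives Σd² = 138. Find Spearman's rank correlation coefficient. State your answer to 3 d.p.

ρ = 1 − 6Σd² / [n(n²−1)] = 1 − 6×138 / (8×63)
  = 1 − 828/504 = 1 − 1.6429 ≈ -0.643

-0.643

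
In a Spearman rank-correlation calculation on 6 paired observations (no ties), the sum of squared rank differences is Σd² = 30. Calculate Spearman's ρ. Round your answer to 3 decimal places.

0.143

ρ = 1 − 6Σd² / [n(n²−1)] = 1 − 6×30 / (6×35)
  = 1 − 180/210 = 1 − 0.8571 ≈ 0.143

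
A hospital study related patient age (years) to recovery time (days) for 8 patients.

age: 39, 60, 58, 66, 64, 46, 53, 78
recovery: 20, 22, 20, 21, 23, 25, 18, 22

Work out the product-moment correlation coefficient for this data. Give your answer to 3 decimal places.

0.110

n = 8, Σx = 464, Σy = 171, Σx² = 27946, Σy² = 3687, Σxy = 9938
nΣxy − ΣxΣy = 79504 − 79344 = 160
nΣx² − (Σx)² = 223568 − 215296 = 8272; nΣy² − (Σy)² = 29496 − 29241 = 255
r = 160 / √(8272 × 255) = 160 / 1452.3636 ≈ 0.110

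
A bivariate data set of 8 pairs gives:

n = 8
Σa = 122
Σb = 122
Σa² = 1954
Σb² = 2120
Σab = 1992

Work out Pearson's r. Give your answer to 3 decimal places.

0.844

r = (nΣab − ΣaΣb) / √[(nΣa² − (Σa)²)(nΣb² − (Σb)²)]
Numerator: 8×1992 − 122×122 = 1052
Denominator: √[(15632 − 14884)(16960 − 14884)] = √[748 × 2076] = 1246.1332
r = 1052 / 1246.1332 ≈ 0.844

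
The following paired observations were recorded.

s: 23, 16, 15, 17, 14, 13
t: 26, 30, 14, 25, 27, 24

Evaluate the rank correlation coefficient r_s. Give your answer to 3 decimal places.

0.257

Rank s: 6, 4, 3, 5, 2, 1
Rank t: 4, 6, 1, 3, 5, 2
d = rank(s) − rank(t): 2, -2, 2, 2, -3, -1; Σd² = 26
ρ = 1 − 6Σd² / [n(n²−1)] = 1 − 6×26 / (6×35) = 1 − 156/210 ≈ 0.257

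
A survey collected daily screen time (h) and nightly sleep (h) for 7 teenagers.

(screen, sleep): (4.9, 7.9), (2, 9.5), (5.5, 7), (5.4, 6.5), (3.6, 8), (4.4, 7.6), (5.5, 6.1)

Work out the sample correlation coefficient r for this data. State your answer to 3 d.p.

-0.925

n = 7, Σx = 31.3, Σy = 52.6, Σx² = 149.99, Σy² = 402.88, Σxy = 227.1
nΣxy − ΣxΣy = 1589.7 − 1646.38 = -56.68
nΣx² − (Σx)² = 1049.93 − 979.69 = 70.24; nΣy² − (Σy)² = 2820.16 − 2766.76 = 53.4
r = -56.68 / √(70.24 × 53.4) = -56.68 / 61.2439 ≈ -0.925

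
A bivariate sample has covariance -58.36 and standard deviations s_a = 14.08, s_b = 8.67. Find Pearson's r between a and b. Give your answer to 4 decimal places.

r = Cov(a,b) / (s_a · s_b) = -58.36 / (14.08 × 8.67)
  = -58.36 / 122.0736 ≈ -0.4781

-0.4781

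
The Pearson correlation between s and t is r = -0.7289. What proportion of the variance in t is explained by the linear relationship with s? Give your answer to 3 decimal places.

0.531

r² = (-0.7289)² = 0.531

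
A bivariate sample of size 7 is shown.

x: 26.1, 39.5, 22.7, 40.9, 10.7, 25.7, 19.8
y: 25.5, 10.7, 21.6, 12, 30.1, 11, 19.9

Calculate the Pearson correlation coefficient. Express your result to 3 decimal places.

n = 7, Σx = 185.4, Σy = 130.8, Σx² = 5596.58, Σy² = 2798.32, Σxy = 3068.11
nΣxy − ΣxΣy = 21476.77 − 24250.32 = -2773.55
nΣx² − (Σx)² = 39176.06 − 34373.16 = 4802.9; nΣy² − (Σy)² = 19588.24 − 17108.64 = 2479.6
r = -2773.55 / √(4802.9 × 2479.6) = -2773.55 / 3450.9811 ≈ -0.804

-0.804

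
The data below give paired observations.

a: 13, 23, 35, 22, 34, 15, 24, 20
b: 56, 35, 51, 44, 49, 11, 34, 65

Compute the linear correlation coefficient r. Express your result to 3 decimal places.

n = 8, Σa = 186, Σb = 345, Σa² = 4764, Σb² = 16801, Σab = 8233
nΣab − ΣaΣb = 65864 − 64170 = 1694
nΣa² − (Σa)² = 38112 − 34596 = 3516; nΣb² − (Σb)² = 134408 − 119025 = 15383
r = 1694 / √(3516 × 15383) = 1694 / 7354.3612 ≈ 0.230

0.230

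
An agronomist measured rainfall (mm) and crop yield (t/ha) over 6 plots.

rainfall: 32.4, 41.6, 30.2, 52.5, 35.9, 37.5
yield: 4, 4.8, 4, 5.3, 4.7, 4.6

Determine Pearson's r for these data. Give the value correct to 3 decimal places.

0.938

n = 6, Σx = 230.1, Σy = 27.4, Σx² = 9143.67, Σy² = 126.38, Σxy = 1069.56
nΣxy − ΣxΣy = 6417.36 − 6304.74 = 112.62
nΣx² − (Σx)² = 54862.02 − 52946.01 = 1916.01; nΣy² − (Σy)² = 758.28 − 750.76 = 7.52
r = 112.62 / √(1916.01 × 7.52) = 112.62 / 120.0350 ≈ 0.938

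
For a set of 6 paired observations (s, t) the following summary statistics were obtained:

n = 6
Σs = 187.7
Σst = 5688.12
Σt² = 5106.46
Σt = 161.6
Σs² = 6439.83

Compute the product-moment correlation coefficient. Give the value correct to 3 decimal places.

r = (nΣst − ΣsΣt) / √[(nΣs² − (Σs)²)(nΣt² − (Σt)²)]
Numerator: 6×5688.12 − 187.7×161.6 = 3796.4
Denominator: √[(38638.98 − 35231.29)(30638.76 − 26114.56)] = √[3407.69 × 4524.2] = 3926.4578
r = 3796.4 / 3926.4578 ≈ 0.967

0.967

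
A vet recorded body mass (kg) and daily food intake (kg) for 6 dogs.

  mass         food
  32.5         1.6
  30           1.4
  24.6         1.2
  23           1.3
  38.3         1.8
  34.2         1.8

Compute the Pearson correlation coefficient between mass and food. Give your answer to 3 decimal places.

0.934

n = 6, Σx = 182.6, Σy = 9.1, Σx² = 5726.94, Σy² = 14.13, Σxy = 283.92
nΣxy − ΣxΣy = 1703.52 − 1661.66 = 41.86
nΣx² − (Σx)² = 34361.64 − 33342.76 = 1018.88; nΣy² − (Σy)² = 84.78 − 82.81 = 1.97
r = 41.86 / √(1018.88 × 1.97) = 41.86 / 44.8017 ≈ 0.934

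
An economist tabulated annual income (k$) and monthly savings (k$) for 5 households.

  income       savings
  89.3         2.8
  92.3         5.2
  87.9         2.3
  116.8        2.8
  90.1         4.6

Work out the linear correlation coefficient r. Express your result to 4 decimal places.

n = 5, Σx = 476.4, Σy = 17.7, Σx² = 45980.44, Σy² = 69.17, Σxy = 1673.67
nΣxy − ΣxΣy = 8368.35 − 8432.28 = -63.93
nΣx² − (Σx)² = 229902.2 − 226956.96 = 2945.24; nΣy² − (Σy)² = 345.85 − 313.29 = 32.56
r = -63.93 / √(2945.24 × 32.56) = -63.93 / 309.6724 ≈ -0.2064

-0.2064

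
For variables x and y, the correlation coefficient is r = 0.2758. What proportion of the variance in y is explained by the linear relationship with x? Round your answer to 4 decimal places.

r² = (0.2758)² = 0.0761

0.0761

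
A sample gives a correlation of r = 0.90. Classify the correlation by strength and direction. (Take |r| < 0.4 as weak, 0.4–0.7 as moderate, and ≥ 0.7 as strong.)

r = 0.90 > 0 so the relationship is positive.
|r| = 0.90, which falls in the strong range.

strong positive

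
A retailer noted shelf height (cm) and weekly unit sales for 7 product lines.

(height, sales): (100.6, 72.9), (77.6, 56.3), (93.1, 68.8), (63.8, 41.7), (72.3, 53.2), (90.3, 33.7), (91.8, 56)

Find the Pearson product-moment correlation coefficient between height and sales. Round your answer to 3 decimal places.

n = 7, Σx = 589.5, Σy = 382.6, Σx² = 50688.79, Σy² = 22058.36, Σxy = 32798.63
nΣxy − ΣxΣy = 229590.41 − 225542.7 = 4047.71
nΣx² − (Σx)² = 354821.53 − 347510.25 = 7311.28; nΣy² − (Σy)² = 154408.52 − 146382.76 = 8025.76
r = 4047.71 / √(7311.28 × 8025.76) = 4047.71 / 7660.1944 ≈ 0.528

0.528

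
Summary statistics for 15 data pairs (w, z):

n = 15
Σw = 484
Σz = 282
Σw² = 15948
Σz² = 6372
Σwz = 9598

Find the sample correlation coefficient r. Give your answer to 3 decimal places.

r = (nΣwz − ΣwΣz) / √[(nΣw² − (Σw)²)(nΣz² − (Σz)²)]
Numerator: 15×9598 − 484×282 = 7482
Denominator: √[(239220 − 234256)(95580 − 79524)] = √[4964 × 16056] = 8927.5968
r = 7482 / 8927.5968 ≈ 0.838

0.838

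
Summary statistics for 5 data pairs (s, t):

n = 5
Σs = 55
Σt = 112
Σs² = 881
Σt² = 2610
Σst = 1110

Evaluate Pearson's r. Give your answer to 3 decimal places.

-0.730

r = (nΣst − ΣsΣt) / √[(nΣs² − (Σs)²)(nΣt² − (Σt)²)]
Numerator: 5×1110 − 55×112 = -610
Denominator: √[(4405 − 3025)(13050 − 12544)] = √[1380 × 506] = 835.6315
r = -610 / 835.6315 ≈ -0.730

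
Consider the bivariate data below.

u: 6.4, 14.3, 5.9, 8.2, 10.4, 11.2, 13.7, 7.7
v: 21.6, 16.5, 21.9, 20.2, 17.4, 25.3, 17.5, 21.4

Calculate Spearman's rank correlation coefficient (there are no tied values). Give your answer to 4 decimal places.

Rank u: 2, 8, 1, 4, 5, 6, 7, 3
Rank v: 6, 1, 7, 4, 2, 8, 3, 5
d = rank(u) − rank(v): -4, 7, -6, 0, 3, -2, 4, -2; Σd² = 134
ρ = 1 − 6Σd² / [n(n²−1)] = 1 − 6×134 / (8×63) = 1 − 804/504 ≈ -0.5952

-0.5952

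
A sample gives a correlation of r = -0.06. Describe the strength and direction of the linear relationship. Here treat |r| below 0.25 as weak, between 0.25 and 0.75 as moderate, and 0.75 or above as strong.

weak negative

r = -0.06 < 0 so the relationship is negative.
|r| = 0.06, which falls in the weak range.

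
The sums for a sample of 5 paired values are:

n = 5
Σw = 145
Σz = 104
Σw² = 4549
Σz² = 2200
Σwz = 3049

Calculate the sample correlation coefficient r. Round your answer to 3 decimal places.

r = (nΣwz − ΣwΣz) / √[(nΣw² − (Σw)²)(nΣz² − (Σz)²)]
Numerator: 5×3049 − 145×104 = 165
Denominator: √[(22745 − 21025)(11000 − 10816)] = √[1720 × 184] = 562.5656
r = 165 / 562.5656 ≈ 0.293

0.293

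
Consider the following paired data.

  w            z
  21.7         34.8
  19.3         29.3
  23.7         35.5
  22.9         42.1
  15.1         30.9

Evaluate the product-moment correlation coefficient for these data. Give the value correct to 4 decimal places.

n = 5, Σw = 102.7, Σz = 172.6, Σw² = 2157.49, Σz² = 6057, Σwz = 3592.68
nΣwz − ΣwΣz = 17963.4 − 17726.02 = 237.38
nΣw² − (Σw)² = 10787.45 − 10547.29 = 240.16; nΣz² − (Σz)² = 30285 − 29790.76 = 494.24
r = 237.38 / √(240.16 × 494.24) = 237.38 / 344.5238 ≈ 0.6890

0.6890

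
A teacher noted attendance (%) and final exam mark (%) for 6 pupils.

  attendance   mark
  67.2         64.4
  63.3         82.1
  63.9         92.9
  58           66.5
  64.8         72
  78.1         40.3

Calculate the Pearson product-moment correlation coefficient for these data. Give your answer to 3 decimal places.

n = 6, Σx = 395.3, Σy = 418.2, Σx² = 26268.59, Σy² = 30748.52, Σxy = 27130.95
nΣxy − ΣxΣy = 162785.7 − 165314.46 = -2528.76
nΣx² − (Σx)² = 157611.54 − 156262.09 = 1349.45; nΣy² − (Σy)² = 184491.12 − 174891.24 = 9599.88
r = -2528.76 / √(1349.45 × 9599.88) = -2528.76 / 3599.2441 ≈ -0.703

-0.703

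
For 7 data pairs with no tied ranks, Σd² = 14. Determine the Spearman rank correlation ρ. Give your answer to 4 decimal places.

0.7500

ρ = 1 − 6Σd² / [n(n²−1)] = 1 − 6×14 / (7×48)
  = 1 − 84/336 = 1 − 0.25000 ≈ 0.7500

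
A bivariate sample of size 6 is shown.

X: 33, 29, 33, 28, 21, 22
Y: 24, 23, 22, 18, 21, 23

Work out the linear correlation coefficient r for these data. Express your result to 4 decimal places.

0.2099

n = 6, ΣX = 166, ΣY = 131, ΣX² = 4728, ΣY² = 2883, ΣXY = 3636
nΣXY − ΣXΣY = 21816 − 21746 = 70
nΣX² − (ΣX)² = 28368 − 27556 = 812; nΣY² − (ΣY)² = 17298 − 17161 = 137
r = 70 / √(812 × 137) = 70 / 333.5326 ≈ 0.2099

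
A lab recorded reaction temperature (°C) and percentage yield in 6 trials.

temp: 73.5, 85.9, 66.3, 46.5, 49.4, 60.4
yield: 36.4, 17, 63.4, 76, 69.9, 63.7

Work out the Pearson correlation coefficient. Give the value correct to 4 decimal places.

-0.9479

n = 6, Σx = 382, Σy = 326.4, Σx² = 25427.52, Σy² = 20353.22, Σxy = 19173.66
nΣxy − ΣxΣy = 115041.96 − 124684.8 = -9642.84
nΣx² − (Σx)² = 152565.12 − 145924 = 6641.12; nΣy² − (Σy)² = 122119.32 − 106536.96 = 15582.36
r = -9642.84 / √(6641.12 × 15582.36) = -9642.84 / 10172.7244 ≈ -0.9479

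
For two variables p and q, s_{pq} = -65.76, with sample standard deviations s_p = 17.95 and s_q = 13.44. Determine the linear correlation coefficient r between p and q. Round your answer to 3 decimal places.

r = Cov(p,q) / (s_p · s_q) = -65.76 / (17.95 × 13.44)
  = -65.76 / 241.2480 ≈ -0.273

-0.273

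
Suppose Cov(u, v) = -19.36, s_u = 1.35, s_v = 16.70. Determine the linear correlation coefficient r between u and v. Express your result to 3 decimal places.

-0.859

r = Cov(u,v) / (s_u · s_v) = -19.36 / (1.35 × 16.70)
  = -19.36 / 22.5450 ≈ -0.859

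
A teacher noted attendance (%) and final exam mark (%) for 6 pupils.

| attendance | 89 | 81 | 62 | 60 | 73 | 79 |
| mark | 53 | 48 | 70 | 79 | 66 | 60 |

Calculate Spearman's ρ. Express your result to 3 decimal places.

Rank attendance: 6, 5, 2, 1, 3, 4
Rank mark: 2, 1, 5, 6, 4, 3
d = rank(attendance) − rank(mark): 4, 4, -3, -5, -1, 1; Σd² = 68
ρ = 1 − 6Σd² / [n(n²−1)] = 1 − 6×68 / (6×35) = 1 − 408/210 ≈ -0.943

-0.943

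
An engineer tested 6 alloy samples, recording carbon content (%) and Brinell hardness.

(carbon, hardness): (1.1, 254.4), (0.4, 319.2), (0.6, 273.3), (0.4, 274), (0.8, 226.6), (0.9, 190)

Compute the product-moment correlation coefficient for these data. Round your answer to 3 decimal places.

n = 6, Σx = 4.2, Σy = 1537.5, Σx² = 3.34, Σy² = 403824.45, Σxy = 1033.38
nΣxy − ΣxΣy = 6200.28 − 6457.5 = -257.22
nΣx² − (Σx)² = 20.04 − 17.64 = 2.4; nΣy² − (Σy)² = 2422946.7 − 2363906.25 = 59040.45
r = -257.22 / √(2.4 × 59040.45) = -257.22 / 376.4267 ≈ -0.683

-0.683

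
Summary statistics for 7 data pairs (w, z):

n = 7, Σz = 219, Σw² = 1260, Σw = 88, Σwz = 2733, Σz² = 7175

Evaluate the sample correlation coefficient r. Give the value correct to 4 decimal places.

-0.0903

r = (nΣwz − ΣwΣz) / √[(nΣw² − (Σw)²)(nΣz² − (Σz)²)]
Numerator: 7×2733 − 88×219 = -141
Denominator: √[(8820 − 7744)(50225 − 47961)] = √[1076 × 2264] = 1560.7895
r = -141 / 1560.7895 ≈ -0.0903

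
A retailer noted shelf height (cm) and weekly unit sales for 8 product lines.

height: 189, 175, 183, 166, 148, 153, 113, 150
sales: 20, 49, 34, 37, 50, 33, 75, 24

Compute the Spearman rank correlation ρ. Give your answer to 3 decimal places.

-0.595

Rank height: 8, 6, 7, 5, 2, 4, 1, 3
Rank sales: 1, 6, 4, 5, 7, 3, 8, 2
d = rank(height) − rank(sales): 7, 0, 3, 0, -5, 1, -7, 1; Σd² = 134
ρ = 1 − 6Σd² / [n(n²−1)] = 1 − 6×134 / (8×63) = 1 − 804/504 ≈ -0.595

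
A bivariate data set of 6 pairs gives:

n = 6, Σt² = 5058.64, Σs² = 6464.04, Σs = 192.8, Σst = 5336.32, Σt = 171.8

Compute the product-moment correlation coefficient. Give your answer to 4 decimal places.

r = (nΣst − ΣsΣt) / √[(nΣs² − (Σs)²)(nΣt² − (Σt)²)]
Numerator: 6×5336.32 − 192.8×171.8 = -1105.12
Denominator: √[(38784.24 − 37171.84)(30351.84 − 29515.24)] = √[1612.4 × 836.6] = 1161.4361
r = -1105.12 / 1161.4361 ≈ -0.9515

-0.9515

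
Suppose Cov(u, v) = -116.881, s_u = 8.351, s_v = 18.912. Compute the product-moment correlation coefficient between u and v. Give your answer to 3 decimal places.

-0.740

r = Cov(u,v) / (s_u · s_v) = -116.881 / (8.351 × 18.912)
  = -116.881 / 157.9341 ≈ -0.740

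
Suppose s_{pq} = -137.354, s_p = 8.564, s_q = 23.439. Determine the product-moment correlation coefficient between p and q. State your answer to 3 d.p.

r = Cov(p,q) / (s_p · s_q) = -137.354 / (8.564 × 23.439)
  = -137.354 / 200.7316 ≈ -0.684

-0.684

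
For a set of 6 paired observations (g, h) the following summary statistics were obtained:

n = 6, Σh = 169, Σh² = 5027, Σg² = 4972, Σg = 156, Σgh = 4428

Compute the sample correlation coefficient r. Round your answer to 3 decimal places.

0.069

r = (nΣgh − ΣgΣh) / √[(nΣg² − (Σg)²)(nΣh² − (Σh)²)]
Numerator: 6×4428 − 156×169 = 204
Denominator: √[(29832 − 24336)(30162 − 28561)] = √[5496 × 1601] = 2966.3270
r = 204 / 2966.3270 ≈ 0.069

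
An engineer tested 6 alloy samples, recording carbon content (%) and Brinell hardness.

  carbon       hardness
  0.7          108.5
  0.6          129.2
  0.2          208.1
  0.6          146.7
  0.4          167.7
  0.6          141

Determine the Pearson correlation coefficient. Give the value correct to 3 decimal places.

n = 6, Σx = 3.1, Σy = 901.2, Σx² = 1.77, Σy² = 141295.68, Σxy = 434.79
nΣxy − ΣxΣy = 2608.74 − 2793.72 = -184.98
nΣx² − (Σx)² = 10.62 − 9.61 = 1.01; nΣy² − (Σy)² = 847774.08 − 812161.44 = 35612.64
r = -184.98 / √(1.01 × 35612.64) = -184.98 / 189.6543 ≈ -0.975

-0.975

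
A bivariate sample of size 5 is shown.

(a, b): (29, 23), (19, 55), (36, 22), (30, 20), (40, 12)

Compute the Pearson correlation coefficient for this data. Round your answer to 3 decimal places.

-0.911

n = 5, Σa = 154, Σb = 132, Σa² = 4998, Σb² = 4582, Σab = 3584
nΣab − ΣaΣb = 17920 − 20328 = -2408
nΣa² − (Σa)² = 24990 − 23716 = 1274; nΣb² − (Σb)² = 22910 − 17424 = 5486
r = -2408 / √(1274 × 5486) = -2408 / 2643.7027 ≈ -0.911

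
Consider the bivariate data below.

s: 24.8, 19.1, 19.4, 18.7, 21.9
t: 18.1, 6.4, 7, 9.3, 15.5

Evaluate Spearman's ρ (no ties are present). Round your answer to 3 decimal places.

Rank s: 5, 2, 3, 1, 4
Rank t: 5, 1, 2, 3, 4
d = rank(s) − rank(t): 0, 1, 1, -2, 0; Σd² = 6
ρ = 1 − 6Σd² / [n(n²−1)] = 1 − 6×6 / (5×24) = 1 − 36/120 ≈ 0.700

0.700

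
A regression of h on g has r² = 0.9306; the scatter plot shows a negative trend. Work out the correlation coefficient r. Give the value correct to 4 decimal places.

-0.9647

|r| = √0.9306 = 0.9647
The association is negative, so r = −0.9647.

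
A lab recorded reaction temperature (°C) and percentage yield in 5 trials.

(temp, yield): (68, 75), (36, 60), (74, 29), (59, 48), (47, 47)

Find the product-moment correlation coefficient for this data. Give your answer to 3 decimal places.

n = 5, Σx = 284, Σy = 259, Σx² = 17086, Σy² = 14579, Σxy = 14447
nΣxy − ΣxΣy = 72235 − 73556 = -1321
nΣx² − (Σx)² = 85430 − 80656 = 4774; nΣy² − (Σy)² = 72895 − 67081 = 5814
r = -1321 / √(4774 × 5814) = -1321 / 5268.3998 ≈ -0.251

-0.251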